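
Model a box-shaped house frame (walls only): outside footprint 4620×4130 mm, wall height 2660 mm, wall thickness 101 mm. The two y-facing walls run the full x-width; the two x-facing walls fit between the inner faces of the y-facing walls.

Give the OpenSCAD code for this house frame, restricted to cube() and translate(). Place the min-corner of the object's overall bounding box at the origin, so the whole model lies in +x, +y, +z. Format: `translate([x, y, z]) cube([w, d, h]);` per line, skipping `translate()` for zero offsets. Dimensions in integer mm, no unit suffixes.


cube([4620, 101, 2660]);
translate([0, 4029, 0]) cube([4620, 101, 2660]);
translate([0, 101, 0]) cube([101, 3928, 2660]);
translate([4519, 101, 0]) cube([101, 3928, 2660]);


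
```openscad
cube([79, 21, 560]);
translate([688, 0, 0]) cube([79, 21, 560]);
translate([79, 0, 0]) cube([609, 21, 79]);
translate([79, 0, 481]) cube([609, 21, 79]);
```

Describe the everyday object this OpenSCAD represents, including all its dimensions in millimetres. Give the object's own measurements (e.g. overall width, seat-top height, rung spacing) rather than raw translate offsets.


A rectangular picture frame lying in the x–z plane (depth along y). The opening is 609 mm wide (x) by 402 mm tall (z), surrounded by a border 79 mm wide on all four sides. The frame is 21 mm deep and is made of two full-height vertical stiles with two horizontal rails fitted between them.


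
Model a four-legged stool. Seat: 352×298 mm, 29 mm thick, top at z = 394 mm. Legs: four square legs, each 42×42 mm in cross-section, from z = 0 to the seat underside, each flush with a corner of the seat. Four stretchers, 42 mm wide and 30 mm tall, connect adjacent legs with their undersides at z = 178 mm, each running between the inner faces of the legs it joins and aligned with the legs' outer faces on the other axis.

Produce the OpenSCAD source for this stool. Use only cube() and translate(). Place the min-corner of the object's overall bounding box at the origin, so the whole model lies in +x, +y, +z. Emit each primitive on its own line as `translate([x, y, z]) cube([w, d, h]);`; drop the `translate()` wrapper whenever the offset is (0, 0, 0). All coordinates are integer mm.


// leg_h = 394 - 29 = 365
// stretcher span = 352 - 2*42 = 268
translate([0, 0, 365]) cube([352, 298, 29]);
cube([42, 42, 365]);
translate([310, 0, 0]) cube([42, 42, 365]);
translate([0, 256, 0]) cube([42, 42, 365]);
translate([310, 256, 0]) cube([42, 42, 365]);
translate([42, 0, 178]) cube([268, 42, 30]);
translate([42, 256, 178]) cube([268, 42, 30]);
translate([0, 42, 178]) cube([42, 214, 30]);
translate([310, 42, 178]) cube([42, 214, 30]);


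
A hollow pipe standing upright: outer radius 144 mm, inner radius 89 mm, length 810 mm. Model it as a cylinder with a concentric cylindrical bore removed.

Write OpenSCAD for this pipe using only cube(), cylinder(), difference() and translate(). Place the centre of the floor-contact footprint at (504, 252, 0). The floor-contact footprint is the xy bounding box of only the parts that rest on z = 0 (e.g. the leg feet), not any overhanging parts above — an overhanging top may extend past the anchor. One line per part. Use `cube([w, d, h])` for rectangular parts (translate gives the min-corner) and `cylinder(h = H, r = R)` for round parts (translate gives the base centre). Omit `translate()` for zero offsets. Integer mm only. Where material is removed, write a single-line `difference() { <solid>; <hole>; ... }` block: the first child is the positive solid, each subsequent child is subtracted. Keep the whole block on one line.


difference() { translate([504, 252, 0]) cylinder(h = 810, r = 144); translate([504, 252, 0]) cylinder(h = 810, r = 89); }


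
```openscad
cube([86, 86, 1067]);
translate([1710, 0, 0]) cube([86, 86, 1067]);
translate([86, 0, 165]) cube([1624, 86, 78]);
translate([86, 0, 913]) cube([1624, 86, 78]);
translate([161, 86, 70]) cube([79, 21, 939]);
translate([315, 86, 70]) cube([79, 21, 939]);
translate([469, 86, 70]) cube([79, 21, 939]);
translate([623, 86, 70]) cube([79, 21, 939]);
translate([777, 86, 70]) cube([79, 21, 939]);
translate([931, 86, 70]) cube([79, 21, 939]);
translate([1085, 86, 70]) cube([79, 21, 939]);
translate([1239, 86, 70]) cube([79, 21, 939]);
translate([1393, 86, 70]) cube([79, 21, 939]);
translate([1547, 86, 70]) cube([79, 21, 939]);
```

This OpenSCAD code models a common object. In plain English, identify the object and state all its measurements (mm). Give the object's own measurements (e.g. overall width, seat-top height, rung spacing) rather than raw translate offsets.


A fence section. Two 86×86 mm posts, 1067 mm tall, stand on the floor with a clear span of 1624 mm between their inner faces. Two horizontal rails of 86×78 mm section span the gap between the posts with their undersides at z = 165 mm and z = 913 mm, flush with the posts' −y face. 10 pickets, each 79 mm wide, 21 mm thick and 939 mm tall, are fixed to the +y face of the rails with their bottoms at z = 70 mm, spaced across the span with a 75 mm gap after the −x post and between neighbouring pickets, with 84 mm left before the +x post.


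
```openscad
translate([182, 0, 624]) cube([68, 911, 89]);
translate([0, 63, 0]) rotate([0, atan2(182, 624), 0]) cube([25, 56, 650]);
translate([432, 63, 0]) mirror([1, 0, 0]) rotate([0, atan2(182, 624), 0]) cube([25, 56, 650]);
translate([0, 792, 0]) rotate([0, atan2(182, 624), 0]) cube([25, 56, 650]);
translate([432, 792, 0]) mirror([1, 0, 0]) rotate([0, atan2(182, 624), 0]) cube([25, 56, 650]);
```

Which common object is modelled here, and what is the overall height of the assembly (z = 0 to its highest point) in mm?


A sawhorse. The overall height is 713 mm.

A beam across two mirrored pairs of raked legs — a sawhorse. The beam's underside is at z = 624 (matching the legs' vertical rise in atan2(182, 624)) and the beam is 89 mm tall, so its top is at 624 + 89 = 713 mm. The raked legs top out at the beam's underside, so that is the highest point.


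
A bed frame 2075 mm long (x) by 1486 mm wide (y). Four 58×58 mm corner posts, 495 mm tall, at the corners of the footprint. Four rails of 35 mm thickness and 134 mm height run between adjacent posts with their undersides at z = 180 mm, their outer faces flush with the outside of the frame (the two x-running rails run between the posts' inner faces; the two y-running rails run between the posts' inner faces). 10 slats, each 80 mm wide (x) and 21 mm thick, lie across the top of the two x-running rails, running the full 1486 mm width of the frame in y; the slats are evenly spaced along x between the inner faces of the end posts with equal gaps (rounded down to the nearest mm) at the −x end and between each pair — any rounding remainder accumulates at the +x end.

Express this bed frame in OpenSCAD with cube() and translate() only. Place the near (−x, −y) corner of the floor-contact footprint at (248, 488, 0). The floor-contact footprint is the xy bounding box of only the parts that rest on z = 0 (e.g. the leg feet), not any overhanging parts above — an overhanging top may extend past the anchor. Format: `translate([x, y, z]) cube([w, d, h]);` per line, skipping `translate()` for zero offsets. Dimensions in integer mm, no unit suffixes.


translate([248, 488, 0]) cube([58, 58, 495]);
translate([248, 1916, 0]) cube([58, 58, 495]);
translate([2265, 488, 0]) cube([58, 58, 495]);
translate([2265, 1916, 0]) cube([58, 58, 495]);
translate([306, 488, 180]) cube([1959, 35, 134]);
translate([306, 1939, 180]) cube([1959, 35, 134]);
translate([248, 546, 180]) cube([35, 1370, 134]);
translate([2288, 546, 180]) cube([35, 1370, 134]);
translate([411, 488, 314]) cube([80, 1486, 21]);
translate([596, 488, 314]) cube([80, 1486, 21]);
translate([781, 488, 314]) cube([80, 1486, 21]);
translate([966, 488, 314]) cube([80, 1486, 21]);
translate([1151, 488, 314]) cube([80, 1486, 21]);
translate([1336, 488, 314]) cube([80, 1486, 21]);
translate([1521, 488, 314]) cube([80, 1486, 21]);
translate([1706, 488, 314]) cube([80, 1486, 21]);
translate([1891, 488, 314]) cube([80, 1486, 21]);
translate([2076, 488, 314]) cube([80, 1486, 21]);


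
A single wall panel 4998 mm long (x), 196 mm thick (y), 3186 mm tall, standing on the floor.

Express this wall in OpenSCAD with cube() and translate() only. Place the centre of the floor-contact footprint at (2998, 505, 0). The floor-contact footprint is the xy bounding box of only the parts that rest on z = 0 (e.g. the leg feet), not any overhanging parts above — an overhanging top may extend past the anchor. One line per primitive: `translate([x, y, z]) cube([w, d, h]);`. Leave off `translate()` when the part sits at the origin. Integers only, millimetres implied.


translate([499, 407, 0]) cube([4998, 196, 3186]);


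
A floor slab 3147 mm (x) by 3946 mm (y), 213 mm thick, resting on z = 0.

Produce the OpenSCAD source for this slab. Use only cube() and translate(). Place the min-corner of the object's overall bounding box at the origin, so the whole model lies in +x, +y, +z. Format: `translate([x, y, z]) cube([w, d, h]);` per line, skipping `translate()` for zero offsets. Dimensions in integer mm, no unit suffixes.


cube([3147, 3946, 213]);


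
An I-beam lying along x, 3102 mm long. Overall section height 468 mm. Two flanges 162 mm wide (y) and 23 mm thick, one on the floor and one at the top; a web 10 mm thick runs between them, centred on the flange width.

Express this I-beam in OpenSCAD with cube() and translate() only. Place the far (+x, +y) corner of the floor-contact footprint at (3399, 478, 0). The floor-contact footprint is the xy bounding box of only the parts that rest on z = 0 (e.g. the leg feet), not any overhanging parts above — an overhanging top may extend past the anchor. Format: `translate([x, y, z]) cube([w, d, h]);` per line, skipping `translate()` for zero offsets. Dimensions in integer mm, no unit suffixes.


translate([297, 316, 0]) cube([3102, 162, 23]);
translate([297, 392, 23]) cube([3102, 10, 422]);
translate([297, 316, 445]) cube([3102, 162, 23]);


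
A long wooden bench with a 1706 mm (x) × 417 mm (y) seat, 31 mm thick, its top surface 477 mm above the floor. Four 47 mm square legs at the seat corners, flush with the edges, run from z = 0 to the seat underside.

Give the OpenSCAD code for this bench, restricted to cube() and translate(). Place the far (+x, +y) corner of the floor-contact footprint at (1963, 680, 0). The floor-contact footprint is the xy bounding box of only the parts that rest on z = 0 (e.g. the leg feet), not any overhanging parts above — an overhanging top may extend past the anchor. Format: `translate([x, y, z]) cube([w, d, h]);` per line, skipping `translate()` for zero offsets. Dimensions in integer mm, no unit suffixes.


translate([257, 263, 446]) cube([1706, 417, 31]);
translate([257, 263, 0]) cube([47, 47, 446]);
translate([257, 633, 0]) cube([47, 47, 446]);
translate([1916, 263, 0]) cube([47, 47, 446]);
translate([1916, 633, 0]) cube([47, 47, 446]);


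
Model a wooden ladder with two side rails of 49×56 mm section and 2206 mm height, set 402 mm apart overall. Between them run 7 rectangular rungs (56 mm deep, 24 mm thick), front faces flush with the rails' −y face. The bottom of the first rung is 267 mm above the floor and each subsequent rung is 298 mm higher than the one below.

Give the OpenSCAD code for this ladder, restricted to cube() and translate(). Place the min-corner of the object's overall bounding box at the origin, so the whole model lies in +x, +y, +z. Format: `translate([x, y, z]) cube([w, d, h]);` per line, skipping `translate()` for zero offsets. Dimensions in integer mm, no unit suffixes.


cube([49, 56, 2206]);
translate([353, 0, 0]) cube([49, 56, 2206]);
translate([49, 0, 267]) cube([304, 56, 24]);
translate([49, 0, 565]) cube([304, 56, 24]);
translate([49, 0, 863]) cube([304, 56, 24]);
translate([49, 0, 1161]) cube([304, 56, 24]);
translate([49, 0, 1459]) cube([304, 56, 24]);
translate([49, 0, 1757]) cube([304, 56, 24]);
translate([49, 0, 2055]) cube([304, 56, 24]);


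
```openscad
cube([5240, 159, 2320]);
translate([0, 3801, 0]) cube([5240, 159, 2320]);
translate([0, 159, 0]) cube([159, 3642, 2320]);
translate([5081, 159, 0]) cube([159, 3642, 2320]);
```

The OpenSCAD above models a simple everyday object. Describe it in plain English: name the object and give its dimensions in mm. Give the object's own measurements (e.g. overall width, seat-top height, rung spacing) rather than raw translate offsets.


The wall frame of a small rectangular building: four walls, each 2320 mm tall and 159 mm thick, enclosing a footprint 5240 mm (x) by 3960 mm (y) outside-to-outside, with no floor or roof. The front and back walls (the −y and +y sides) span the full width; the two side walls fit between them.


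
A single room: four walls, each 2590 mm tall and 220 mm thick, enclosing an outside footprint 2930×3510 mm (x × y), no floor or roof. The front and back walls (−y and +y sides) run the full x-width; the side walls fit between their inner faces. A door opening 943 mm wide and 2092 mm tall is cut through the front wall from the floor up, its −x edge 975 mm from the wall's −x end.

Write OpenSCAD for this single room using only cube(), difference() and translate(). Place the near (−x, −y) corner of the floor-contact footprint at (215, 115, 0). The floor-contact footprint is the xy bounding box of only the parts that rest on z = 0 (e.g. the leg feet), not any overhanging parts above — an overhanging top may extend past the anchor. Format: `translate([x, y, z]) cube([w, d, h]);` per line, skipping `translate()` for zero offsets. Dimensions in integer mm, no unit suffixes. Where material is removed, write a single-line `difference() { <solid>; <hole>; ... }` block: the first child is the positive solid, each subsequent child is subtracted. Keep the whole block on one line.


difference() { translate([215, 115, 0]) cube([2930, 220, 2590]); translate([1190, 115, 0]) cube([943, 220, 2092]); }
translate([215, 3405, 0]) cube([2930, 220, 2590]);
translate([215, 335, 0]) cube([220, 3070, 2590]);
translate([2925, 335, 0]) cube([220, 3070, 2590]);


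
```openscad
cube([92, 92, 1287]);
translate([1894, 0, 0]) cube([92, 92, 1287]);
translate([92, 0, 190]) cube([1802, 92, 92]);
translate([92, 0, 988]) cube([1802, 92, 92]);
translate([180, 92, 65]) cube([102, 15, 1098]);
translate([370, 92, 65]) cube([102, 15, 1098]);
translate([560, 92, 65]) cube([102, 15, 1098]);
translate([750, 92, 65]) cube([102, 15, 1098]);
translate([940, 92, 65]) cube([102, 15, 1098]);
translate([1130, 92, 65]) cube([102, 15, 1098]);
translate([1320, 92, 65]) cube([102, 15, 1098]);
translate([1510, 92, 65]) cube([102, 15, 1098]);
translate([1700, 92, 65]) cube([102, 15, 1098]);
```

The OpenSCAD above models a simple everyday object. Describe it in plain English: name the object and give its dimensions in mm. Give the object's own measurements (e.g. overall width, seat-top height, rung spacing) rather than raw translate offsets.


A fence section. Two 92×92 mm posts, 1287 mm tall, stand on the floor with a clear span of 1802 mm between their inner faces. Two horizontal rails of 92×92 mm section span the gap between the posts with their undersides at z = 190 mm and z = 988 mm, flush with the posts' −y face. 9 pickets, each 102 mm wide, 15 mm thick and 1098 mm tall, are fixed to the +y face of the rails with their bottoms at z = 65 mm, spaced across the span with a 88 mm gap after the −x post and between neighbouring pickets, with 92 mm left before the +x post.


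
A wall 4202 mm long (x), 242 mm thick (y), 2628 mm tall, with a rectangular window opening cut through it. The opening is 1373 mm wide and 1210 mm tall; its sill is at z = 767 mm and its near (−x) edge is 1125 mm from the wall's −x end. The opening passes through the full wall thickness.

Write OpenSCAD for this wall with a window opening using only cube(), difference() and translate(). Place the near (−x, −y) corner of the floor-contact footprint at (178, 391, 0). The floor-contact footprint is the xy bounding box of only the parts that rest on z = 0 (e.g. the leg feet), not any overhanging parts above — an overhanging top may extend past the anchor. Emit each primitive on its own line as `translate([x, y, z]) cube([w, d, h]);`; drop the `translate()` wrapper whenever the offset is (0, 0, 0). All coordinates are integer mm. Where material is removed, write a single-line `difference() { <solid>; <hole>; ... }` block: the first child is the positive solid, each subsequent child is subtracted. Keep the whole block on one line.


difference() { translate([178, 391, 0]) cube([4202, 242, 2628]); translate([1303, 391, 767]) cube([1373, 242, 1210]); }


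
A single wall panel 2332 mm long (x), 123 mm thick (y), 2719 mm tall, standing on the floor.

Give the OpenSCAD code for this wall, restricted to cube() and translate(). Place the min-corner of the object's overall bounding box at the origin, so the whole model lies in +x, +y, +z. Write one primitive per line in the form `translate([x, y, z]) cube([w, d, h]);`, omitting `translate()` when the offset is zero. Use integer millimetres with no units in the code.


cube([2332, 123, 2719]);


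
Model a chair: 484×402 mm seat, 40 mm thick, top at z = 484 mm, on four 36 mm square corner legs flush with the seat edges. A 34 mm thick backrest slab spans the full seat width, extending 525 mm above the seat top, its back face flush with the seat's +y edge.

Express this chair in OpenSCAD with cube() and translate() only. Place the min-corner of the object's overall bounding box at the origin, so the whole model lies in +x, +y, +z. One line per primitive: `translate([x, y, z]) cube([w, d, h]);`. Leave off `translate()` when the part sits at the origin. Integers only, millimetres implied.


translate([0, 0, 444]) cube([484, 402, 40]);
cube([36, 36, 444]);
translate([448, 0, 0]) cube([36, 36, 444]);
translate([0, 366, 0]) cube([36, 36, 444]);
translate([448, 366, 0]) cube([36, 36, 444]);
translate([0, 368, 484]) cube([484, 34, 525]);


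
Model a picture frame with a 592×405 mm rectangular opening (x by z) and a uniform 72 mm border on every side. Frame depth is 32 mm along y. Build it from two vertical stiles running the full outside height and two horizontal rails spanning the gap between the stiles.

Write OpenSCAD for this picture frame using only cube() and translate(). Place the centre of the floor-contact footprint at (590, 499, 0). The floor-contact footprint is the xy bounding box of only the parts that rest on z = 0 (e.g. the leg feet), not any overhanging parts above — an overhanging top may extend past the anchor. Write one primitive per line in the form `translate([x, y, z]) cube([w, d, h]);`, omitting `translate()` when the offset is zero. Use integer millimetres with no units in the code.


translate([222, 483, 0]) cube([72, 32, 549]);
translate([886, 483, 0]) cube([72, 32, 549]);
translate([294, 483, 0]) cube([592, 32, 72]);
translate([294, 483, 477]) cube([592, 32, 72]);


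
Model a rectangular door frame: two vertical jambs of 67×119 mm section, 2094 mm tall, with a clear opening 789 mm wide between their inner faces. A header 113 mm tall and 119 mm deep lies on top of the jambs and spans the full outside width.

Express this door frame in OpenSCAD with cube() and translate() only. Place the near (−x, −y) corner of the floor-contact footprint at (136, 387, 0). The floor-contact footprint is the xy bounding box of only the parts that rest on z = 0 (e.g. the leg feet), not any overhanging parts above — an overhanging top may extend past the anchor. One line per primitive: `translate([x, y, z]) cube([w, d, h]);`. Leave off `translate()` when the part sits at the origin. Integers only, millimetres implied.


translate([136, 387, 0]) cube([67, 119, 2094]);
translate([992, 387, 0]) cube([67, 119, 2094]);
translate([136, 387, 2094]) cube([923, 119, 113]);


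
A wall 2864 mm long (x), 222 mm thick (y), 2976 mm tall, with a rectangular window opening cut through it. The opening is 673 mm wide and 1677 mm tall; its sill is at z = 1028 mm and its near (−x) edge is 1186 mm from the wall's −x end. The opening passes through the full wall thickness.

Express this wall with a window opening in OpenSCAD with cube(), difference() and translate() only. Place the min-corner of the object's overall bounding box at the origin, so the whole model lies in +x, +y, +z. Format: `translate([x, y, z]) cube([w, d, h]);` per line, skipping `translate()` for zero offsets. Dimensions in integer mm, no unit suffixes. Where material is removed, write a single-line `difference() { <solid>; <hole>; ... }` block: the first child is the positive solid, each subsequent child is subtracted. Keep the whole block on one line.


difference() { cube([2864, 222, 2976]); translate([1186, 0, 1028]) cube([673, 222, 1677]); }


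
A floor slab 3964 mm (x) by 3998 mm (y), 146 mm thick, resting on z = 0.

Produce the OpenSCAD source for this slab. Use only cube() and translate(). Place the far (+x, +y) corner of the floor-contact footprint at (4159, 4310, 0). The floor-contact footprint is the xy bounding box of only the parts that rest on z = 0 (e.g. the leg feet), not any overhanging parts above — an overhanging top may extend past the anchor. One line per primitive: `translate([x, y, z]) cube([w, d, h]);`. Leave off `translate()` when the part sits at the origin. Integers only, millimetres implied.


translate([195, 312, 0]) cube([3964, 3998, 146]);


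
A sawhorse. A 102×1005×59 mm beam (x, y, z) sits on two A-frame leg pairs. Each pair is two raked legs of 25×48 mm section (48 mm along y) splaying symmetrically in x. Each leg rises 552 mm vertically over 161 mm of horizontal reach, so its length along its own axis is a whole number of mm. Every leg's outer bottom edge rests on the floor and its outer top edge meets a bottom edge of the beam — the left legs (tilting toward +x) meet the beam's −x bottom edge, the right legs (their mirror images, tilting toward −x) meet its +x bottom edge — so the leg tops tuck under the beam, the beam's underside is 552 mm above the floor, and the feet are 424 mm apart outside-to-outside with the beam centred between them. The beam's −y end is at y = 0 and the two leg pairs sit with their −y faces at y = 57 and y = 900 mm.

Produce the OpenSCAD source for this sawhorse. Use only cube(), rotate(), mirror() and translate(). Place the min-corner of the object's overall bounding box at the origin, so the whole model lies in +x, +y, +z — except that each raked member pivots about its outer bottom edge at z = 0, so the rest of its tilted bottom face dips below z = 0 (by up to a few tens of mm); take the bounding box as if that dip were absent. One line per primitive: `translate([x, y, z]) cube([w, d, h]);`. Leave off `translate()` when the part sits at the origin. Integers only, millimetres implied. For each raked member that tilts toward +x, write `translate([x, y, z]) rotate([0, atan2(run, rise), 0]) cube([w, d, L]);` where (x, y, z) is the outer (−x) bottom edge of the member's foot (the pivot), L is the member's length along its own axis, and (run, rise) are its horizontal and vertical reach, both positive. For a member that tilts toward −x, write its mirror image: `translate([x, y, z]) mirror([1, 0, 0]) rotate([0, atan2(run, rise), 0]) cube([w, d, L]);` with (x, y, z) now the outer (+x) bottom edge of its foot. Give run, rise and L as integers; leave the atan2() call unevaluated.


translate([161, 0, 552]) cube([102, 1005, 59]);
translate([0, 57, 0]) rotate([0, atan2(161, 552), 0]) cube([25, 48, 575]);
translate([424, 57, 0]) mirror([1, 0, 0]) rotate([0, atan2(161, 552), 0]) cube([25, 48, 575]);
translate([0, 900, 0]) rotate([0, atan2(161, 552), 0]) cube([25, 48, 575]);
translate([424, 900, 0]) mirror([1, 0, 0]) rotate([0, atan2(161, 552), 0]) cube([25, 48, 575]);


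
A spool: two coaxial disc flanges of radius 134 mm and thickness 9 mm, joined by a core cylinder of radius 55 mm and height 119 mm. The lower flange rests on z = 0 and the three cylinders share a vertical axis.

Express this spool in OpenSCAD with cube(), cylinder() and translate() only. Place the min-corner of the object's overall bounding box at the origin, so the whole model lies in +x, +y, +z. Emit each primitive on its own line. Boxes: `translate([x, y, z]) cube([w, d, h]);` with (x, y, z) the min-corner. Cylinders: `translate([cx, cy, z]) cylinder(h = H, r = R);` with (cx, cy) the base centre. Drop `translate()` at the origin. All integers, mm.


translate([134, 134, 0]) cylinder(h = 9, r = 134);
translate([134, 134, 9]) cylinder(h = 119, r = 55);
translate([134, 134, 128]) cylinder(h = 9, r = 134);


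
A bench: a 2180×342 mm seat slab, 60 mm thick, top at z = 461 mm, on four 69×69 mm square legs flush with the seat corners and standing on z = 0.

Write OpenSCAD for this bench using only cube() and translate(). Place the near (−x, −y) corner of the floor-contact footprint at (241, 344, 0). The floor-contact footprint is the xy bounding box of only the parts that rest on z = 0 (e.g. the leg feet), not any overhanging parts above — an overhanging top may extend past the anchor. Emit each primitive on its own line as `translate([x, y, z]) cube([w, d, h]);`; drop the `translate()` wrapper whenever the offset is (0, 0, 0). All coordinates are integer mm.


translate([241, 344, 401]) cube([2180, 342, 60]);
translate([241, 344, 0]) cube([69, 69, 401]);
translate([241, 617, 0]) cube([69, 69, 401]);
translate([2352, 344, 0]) cube([69, 69, 401]);
translate([2352, 617, 0]) cube([69, 69, 401]);


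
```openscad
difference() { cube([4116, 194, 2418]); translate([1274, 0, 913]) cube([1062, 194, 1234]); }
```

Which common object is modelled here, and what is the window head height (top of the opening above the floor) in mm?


A wall with a window opening. The window head height is 2147 mm.

A wall with a rectangular opening subtracted — a window. Sill at z = 913, opening 1234 mm tall, so the head is at 913 + 1234 = 2147 mm.


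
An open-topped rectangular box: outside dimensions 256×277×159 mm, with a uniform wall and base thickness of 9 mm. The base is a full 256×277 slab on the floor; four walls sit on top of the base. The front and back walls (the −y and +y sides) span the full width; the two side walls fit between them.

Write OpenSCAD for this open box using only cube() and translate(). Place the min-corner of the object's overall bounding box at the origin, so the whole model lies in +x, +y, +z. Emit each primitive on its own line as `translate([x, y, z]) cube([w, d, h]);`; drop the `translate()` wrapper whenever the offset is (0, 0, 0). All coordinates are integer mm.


cube([256, 277, 9]);
translate([0, 0, 9]) cube([256, 9, 150]);
translate([0, 268, 9]) cube([256, 9, 150]);
translate([0, 9, 9]) cube([9, 259, 150]);
translate([247, 9, 9]) cube([9, 259, 150]);


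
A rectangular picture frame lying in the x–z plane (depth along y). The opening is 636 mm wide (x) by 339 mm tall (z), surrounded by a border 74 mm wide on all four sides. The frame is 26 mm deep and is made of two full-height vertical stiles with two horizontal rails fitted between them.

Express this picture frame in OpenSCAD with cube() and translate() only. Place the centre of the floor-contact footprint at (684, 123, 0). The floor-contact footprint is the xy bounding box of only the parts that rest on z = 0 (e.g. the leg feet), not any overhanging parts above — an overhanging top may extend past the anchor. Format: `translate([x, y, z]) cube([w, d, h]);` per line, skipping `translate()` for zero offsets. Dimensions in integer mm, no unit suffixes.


translate([292, 110, 0]) cube([74, 26, 487]);
translate([1002, 110, 0]) cube([74, 26, 487]);
translate([366, 110, 0]) cube([636, 26, 74]);
translate([366, 110, 413]) cube([636, 26, 74]);


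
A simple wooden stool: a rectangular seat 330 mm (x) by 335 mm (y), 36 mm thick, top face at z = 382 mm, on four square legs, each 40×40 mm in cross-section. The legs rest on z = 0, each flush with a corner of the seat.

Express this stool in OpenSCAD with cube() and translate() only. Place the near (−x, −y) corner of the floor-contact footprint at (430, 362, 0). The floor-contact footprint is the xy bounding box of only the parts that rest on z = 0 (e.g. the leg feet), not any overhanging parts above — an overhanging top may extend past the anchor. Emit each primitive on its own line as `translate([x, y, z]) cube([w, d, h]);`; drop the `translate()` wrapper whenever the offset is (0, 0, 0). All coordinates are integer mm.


translate([430, 362, 346]) cube([330, 335, 36]);
translate([430, 362, 0]) cube([40, 40, 346]);
translate([720, 362, 0]) cube([40, 40, 346]);
translate([430, 657, 0]) cube([40, 40, 346]);
translate([720, 657, 0]) cube([40, 40, 346]);


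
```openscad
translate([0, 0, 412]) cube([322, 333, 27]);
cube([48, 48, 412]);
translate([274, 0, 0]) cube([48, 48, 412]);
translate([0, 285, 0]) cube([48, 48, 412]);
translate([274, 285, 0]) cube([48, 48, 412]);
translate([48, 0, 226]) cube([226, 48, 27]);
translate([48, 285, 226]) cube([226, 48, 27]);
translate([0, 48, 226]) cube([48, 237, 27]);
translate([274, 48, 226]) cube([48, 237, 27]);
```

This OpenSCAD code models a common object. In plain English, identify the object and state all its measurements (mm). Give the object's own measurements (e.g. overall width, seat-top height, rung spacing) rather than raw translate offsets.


A simple wooden stool: a rectangular seat 322 mm (x) by 333 mm (y), 27 mm thick, top face at z = 439 mm, on four square legs, each 48×48 mm in cross-section. The legs rest on z = 0, each flush with a corner of the seat. Four stretchers, 48 mm wide and 27 mm tall, connect adjacent legs with their undersides at z = 226 mm, each running between the inner faces of the legs it joins and aligned with the legs' outer faces on the other axis.


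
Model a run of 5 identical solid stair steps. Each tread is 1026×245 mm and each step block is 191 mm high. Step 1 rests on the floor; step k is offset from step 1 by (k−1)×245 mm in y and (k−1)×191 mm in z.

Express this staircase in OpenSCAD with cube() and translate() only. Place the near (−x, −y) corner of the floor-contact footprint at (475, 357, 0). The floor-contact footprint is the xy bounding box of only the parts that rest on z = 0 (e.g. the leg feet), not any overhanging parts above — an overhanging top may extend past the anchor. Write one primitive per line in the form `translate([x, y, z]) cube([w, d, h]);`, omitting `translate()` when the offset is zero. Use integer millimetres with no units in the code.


translate([475, 357, 0]) cube([1026, 245, 191]);
translate([475, 602, 191]) cube([1026, 245, 191]);
translate([475, 847, 382]) cube([1026, 245, 191]);
translate([475, 1092, 573]) cube([1026, 245, 191]);
translate([475, 1337, 764]) cube([1026, 245, 191]);


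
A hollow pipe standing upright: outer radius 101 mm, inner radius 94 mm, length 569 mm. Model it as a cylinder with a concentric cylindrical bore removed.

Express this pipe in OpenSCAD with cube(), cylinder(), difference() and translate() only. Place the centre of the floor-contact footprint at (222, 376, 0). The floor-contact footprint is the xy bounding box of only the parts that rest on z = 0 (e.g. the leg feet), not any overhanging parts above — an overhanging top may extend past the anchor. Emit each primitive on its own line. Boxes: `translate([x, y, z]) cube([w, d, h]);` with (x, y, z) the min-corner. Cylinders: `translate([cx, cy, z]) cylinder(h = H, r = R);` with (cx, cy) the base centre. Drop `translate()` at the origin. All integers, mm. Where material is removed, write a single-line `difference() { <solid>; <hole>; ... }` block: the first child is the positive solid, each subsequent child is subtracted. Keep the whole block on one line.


difference() { translate([222, 376, 0]) cylinder(h = 569, r = 101); translate([222, 376, 0]) cylinder(h = 569, r = 94); }


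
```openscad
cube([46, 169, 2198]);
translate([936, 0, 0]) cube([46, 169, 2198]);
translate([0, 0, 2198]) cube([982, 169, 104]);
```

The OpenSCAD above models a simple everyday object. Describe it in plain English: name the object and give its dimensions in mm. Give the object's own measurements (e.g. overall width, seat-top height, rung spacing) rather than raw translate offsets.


A door frame. The clear opening is 890 mm wide and 2198 mm high. Two 46 mm wide jambs, 169 mm deep, stand either side of the opening from the floor to the top of the opening. A 104 mm thick head sits across the top of both jambs, spanning the full outside width of the frame.


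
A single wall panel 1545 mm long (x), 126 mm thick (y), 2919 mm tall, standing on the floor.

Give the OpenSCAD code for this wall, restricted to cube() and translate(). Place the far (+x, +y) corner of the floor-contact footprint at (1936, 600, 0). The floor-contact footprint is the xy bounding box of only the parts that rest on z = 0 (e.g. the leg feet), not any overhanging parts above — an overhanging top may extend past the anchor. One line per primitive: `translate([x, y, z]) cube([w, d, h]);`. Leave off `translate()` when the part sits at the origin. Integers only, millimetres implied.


translate([391, 474, 0]) cube([1545, 126, 2919]);


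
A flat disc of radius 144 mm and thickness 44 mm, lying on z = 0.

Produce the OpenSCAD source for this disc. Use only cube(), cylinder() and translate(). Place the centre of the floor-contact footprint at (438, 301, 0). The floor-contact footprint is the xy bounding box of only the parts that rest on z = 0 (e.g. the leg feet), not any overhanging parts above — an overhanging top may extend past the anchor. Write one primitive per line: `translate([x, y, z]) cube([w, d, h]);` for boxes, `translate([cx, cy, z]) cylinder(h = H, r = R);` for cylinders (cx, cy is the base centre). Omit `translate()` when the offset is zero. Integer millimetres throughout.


translate([438, 301, 0]) cylinder(h = 44, r = 144);


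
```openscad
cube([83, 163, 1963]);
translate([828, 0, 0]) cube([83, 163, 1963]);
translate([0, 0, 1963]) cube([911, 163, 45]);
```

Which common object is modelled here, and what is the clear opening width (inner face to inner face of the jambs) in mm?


A door frame. The clear opening width is 745 mm.

Two 1963 mm tall posts with a header on top — a door frame. The left jamb is 83 mm wide at x = 0; the right jamb starts at x = 828. The clear opening is 828 − 83 = 745 mm.


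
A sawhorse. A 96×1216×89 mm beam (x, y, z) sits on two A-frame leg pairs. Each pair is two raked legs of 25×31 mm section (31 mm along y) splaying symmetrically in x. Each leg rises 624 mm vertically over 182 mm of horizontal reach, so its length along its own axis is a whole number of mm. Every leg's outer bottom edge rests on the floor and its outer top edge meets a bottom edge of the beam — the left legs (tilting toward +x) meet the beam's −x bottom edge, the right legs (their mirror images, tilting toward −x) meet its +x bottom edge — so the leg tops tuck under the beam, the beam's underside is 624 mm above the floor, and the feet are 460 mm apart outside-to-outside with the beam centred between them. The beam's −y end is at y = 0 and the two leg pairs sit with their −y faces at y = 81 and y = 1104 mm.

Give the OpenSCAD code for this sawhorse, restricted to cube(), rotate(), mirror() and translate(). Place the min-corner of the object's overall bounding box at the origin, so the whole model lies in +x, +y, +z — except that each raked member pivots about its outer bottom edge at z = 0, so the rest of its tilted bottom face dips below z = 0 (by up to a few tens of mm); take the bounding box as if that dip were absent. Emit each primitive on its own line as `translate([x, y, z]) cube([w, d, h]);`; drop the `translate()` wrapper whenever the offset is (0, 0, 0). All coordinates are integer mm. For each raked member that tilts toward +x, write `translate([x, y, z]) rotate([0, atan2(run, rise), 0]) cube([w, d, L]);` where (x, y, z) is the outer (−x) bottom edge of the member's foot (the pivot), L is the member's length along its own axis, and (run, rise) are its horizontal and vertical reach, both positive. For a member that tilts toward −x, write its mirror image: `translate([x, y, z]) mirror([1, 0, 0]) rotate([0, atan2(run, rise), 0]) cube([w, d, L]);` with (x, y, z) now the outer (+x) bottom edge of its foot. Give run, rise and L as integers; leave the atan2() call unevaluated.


translate([182, 0, 624]) cube([96, 1216, 89]);
translate([0, 81, 0]) rotate([0, atan2(182, 624), 0]) cube([25, 31, 650]);
translate([460, 81, 0]) mirror([1, 0, 0]) rotate([0, atan2(182, 624), 0]) cube([25, 31, 650]);
translate([0, 1104, 0]) rotate([0, atan2(182, 624), 0]) cube([25, 31, 650]);
translate([460, 1104, 0]) mirror([1, 0, 0]) rotate([0, atan2(182, 624), 0]) cube([25, 31, 650]);


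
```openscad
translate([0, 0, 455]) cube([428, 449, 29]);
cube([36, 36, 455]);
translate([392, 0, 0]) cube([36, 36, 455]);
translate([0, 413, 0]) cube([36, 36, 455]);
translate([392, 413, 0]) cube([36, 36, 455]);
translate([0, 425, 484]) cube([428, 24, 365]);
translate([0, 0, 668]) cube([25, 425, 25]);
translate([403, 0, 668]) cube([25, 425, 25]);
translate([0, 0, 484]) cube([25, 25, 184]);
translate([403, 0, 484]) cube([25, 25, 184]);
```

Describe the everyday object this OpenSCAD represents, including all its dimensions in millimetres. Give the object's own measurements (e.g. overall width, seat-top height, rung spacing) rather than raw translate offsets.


A chair. The seat is a 428×449×29 mm slab with its top at z = 484 mm, on four 36×36 mm corner legs (flush with the seat edges, standing on z = 0). A flat backrest 24 mm thick, 365 mm tall, spans the full seat width and rises from the seat top along its +y edge, rear face flush with the rear of the seat. Two armrests of 25×25 mm section run along each side from the seat's front edge to the front of the backrest, top faces 209 mm above the seat top and outer faces flush with the seat's x-edges; a 25×25 mm post under the front of each armrest stands on the seat at the front corner.


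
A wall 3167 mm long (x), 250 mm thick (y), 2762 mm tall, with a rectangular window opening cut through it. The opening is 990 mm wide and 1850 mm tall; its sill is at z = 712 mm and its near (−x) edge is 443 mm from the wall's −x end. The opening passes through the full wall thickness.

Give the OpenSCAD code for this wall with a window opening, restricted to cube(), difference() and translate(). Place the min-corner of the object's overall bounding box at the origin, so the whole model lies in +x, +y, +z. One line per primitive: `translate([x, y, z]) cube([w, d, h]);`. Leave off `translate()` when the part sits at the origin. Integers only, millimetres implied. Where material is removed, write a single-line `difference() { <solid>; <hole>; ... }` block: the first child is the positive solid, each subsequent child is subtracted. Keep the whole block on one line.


difference() { cube([3167, 250, 2762]); translate([443, 0, 712]) cube([990, 250, 1850]); }


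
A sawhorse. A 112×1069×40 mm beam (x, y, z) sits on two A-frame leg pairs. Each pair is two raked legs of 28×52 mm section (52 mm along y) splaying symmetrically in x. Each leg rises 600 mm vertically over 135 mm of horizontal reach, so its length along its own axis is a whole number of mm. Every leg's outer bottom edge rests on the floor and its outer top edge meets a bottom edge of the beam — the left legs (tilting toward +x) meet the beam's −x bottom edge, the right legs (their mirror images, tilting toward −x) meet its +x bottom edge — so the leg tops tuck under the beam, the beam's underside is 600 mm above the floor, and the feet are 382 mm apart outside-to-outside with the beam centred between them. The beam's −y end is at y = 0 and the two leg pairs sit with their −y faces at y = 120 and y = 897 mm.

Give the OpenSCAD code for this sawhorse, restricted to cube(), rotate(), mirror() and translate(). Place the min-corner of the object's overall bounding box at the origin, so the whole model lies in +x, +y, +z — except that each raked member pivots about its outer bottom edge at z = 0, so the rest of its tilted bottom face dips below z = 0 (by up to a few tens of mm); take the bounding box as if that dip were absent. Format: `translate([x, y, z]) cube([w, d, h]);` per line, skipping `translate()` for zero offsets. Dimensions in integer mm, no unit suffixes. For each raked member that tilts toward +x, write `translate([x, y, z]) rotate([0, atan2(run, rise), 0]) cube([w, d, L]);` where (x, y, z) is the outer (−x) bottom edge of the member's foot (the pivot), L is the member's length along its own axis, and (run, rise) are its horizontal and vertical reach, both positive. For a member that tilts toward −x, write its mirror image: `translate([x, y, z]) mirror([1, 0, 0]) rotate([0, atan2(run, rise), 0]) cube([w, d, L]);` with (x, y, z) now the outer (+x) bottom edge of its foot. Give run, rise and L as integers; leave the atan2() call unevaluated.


// leg length = √(135² + 600²) = 615
// right-leg outer foot x = 2·135 + 112 = 382
// beam min-corner = (135, 0, 600)
translate([135, 0, 600]) cube([112, 1069, 40]);
translate([0, 120, 0]) rotate([0, atan2(135, 600), 0]) cube([28, 52, 615]);
translate([382, 120, 0]) mirror([1, 0, 0]) rotate([0, atan2(135, 600), 0]) cube([28, 52, 615]);
translate([0, 897, 0]) rotate([0, atan2(135, 600), 0]) cube([28, 52, 615]);
translate([382, 897, 0]) mirror([1, 0, 0]) rotate([0, atan2(135, 600), 0]) cube([28, 52, 615]);
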